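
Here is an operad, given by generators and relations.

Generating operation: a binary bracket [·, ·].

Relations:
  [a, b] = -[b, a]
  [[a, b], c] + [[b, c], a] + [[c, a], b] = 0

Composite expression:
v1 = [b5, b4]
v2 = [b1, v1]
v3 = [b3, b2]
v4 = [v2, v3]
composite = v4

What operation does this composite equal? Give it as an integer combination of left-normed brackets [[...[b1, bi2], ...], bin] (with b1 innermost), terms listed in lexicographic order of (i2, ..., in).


[[[[b1, b4], b5], b2], b3] - [[[[b1, b4], b5], b3], b2] - [[[[b1, b5], b4], b2], b3] + [[[[b1, b5], b4], b3], b2]


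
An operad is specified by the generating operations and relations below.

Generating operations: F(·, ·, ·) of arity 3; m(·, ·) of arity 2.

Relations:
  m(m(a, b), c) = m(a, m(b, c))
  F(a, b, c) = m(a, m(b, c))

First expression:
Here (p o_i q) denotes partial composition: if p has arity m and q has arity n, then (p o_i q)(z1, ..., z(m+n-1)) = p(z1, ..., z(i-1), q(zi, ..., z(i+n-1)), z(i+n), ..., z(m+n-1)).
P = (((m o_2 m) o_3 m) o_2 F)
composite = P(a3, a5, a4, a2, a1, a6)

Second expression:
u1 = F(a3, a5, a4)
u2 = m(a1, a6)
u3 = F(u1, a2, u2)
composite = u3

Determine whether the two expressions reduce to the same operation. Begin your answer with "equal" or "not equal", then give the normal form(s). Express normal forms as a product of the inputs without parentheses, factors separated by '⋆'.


equal; both compose to a3 ⋆ a5 ⋆ a4 ⋆ a2 ⋆ a1 ⋆ a6

Reducing the first expression gives a3 ⋆ a5 ⋆ a4 ⋆ a2 ⋆ a1 ⋆ a6
Reducing the second expression gives a3 ⋆ a5 ⋆ a4 ⋆ a2 ⋆ a1 ⋆ a6
Same normal form: equal.


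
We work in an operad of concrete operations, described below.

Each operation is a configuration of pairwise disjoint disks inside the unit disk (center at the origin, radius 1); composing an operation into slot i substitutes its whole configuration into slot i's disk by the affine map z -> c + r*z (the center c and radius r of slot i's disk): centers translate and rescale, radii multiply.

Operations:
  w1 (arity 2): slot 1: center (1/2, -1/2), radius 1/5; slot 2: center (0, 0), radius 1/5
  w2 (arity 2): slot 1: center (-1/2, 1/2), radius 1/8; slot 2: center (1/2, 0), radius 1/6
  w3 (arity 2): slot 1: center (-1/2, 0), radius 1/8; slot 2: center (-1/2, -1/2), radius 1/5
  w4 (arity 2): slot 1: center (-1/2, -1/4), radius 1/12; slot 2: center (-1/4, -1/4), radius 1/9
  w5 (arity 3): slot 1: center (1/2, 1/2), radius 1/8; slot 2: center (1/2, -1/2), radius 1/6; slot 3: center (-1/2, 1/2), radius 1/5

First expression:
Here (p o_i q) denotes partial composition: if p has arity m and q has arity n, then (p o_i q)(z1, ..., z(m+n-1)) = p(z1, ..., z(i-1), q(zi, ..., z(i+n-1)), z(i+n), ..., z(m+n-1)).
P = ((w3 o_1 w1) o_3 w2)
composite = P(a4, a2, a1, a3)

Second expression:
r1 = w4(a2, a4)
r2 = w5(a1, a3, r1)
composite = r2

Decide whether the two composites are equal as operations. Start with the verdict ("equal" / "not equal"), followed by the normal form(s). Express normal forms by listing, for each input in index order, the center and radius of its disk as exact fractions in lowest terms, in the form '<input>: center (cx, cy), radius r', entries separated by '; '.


not equal: they reduce to a1: center (-3/5, -2/5), radius 1/40; a2: center (-1/2, 0), radius 1/40; a3: center (-2/5, -1/2), radius 1/30; a4: center (-7/16, -1/16), radius 1/40 and a1: center (1/2, 1/2), radius 1/8; a2: center (-3/5, 9/20), radius 1/60; a3: center (1/2, -1/2), radius 1/6; a4: center (-11/20, 9/20), radius 1/45

Normal form of the first expression: a1: center (-3/5, -2/5), radius 1/40; a2: center (-1/2, 0), radius 1/40; a3: center (-2/5, -1/2), radius 1/30; a4: center (-7/16, -1/16), radius 1/40
Normal form of the second expression: a1: center (1/2, 1/2), radius 1/8; a2: center (-3/5, 9/20), radius 1/60; a3: center (1/2, -1/2), radius 1/6; a4: center (-11/20, 9/20), radius 1/45
They disagree, so not equal.


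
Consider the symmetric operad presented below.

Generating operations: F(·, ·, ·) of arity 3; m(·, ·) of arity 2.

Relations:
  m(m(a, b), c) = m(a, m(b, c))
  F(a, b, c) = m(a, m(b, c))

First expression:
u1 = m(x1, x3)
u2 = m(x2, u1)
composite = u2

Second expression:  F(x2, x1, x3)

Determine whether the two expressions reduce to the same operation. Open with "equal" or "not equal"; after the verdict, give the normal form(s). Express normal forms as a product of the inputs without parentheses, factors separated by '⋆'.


equal — both sides give x2 ⋆ x1 ⋆ x3

The first expression, normalized: x2 ⋆ x1 ⋆ x3
The second expression, normalized: x2 ⋆ x1 ⋆ x3
Same normal form: equal.


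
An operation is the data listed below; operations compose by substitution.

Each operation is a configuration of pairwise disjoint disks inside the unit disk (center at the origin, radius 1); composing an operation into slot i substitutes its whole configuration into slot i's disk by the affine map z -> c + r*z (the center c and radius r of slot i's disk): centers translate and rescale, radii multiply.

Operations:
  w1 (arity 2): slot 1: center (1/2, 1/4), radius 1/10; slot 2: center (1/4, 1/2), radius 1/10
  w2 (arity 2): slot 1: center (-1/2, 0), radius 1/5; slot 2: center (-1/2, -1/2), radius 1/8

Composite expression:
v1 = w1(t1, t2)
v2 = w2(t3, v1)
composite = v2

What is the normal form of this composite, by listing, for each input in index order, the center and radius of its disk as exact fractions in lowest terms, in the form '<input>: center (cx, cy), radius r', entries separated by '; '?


Affine substitution under w2: radii multiply and t-centers shift.
t3: after 1 affine step, its disk has center (-1/2, 0), radius 1/5
t1: after 2 affine steps, its disk has center (-7/16, -15/32), radius 1/80
t2: after 2 affine steps, its disk has center (-15/32, -7/16), radius 1/80

t1: center (-7/16, -15/32), radius 1/80; t2: center (-15/32, -7/16), radius 1/80; t3: center (-1/2, 0), radius 1/5


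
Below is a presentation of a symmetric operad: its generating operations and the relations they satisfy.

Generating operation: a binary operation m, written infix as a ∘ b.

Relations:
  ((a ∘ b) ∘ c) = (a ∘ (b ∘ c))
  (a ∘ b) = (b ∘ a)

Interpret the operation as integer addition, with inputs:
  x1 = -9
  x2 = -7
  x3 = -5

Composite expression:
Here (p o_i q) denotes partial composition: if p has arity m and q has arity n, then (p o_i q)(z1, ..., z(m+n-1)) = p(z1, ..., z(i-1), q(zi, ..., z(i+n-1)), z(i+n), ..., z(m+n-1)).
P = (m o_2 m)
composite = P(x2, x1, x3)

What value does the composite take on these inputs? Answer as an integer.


-21

(x1 ∘ x3) = -14
(x2 ∘ (x1 ∘ x3)) = -21


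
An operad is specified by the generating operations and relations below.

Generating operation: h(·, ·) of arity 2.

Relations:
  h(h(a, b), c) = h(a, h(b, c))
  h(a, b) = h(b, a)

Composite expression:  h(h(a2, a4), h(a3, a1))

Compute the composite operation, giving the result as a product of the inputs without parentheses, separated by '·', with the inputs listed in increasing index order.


a1 · a2 · a3 · a4


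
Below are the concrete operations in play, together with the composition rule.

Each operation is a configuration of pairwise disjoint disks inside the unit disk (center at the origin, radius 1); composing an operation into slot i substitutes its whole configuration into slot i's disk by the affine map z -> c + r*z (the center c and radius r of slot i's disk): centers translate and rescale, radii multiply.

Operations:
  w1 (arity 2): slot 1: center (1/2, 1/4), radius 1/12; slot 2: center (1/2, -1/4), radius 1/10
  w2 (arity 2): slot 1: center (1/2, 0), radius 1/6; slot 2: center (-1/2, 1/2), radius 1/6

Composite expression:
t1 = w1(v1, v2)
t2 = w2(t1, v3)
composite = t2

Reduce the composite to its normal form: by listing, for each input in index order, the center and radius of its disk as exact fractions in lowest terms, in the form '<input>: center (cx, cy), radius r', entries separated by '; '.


v1: center (7/12, 1/24), radius 1/72; v2: center (7/12, -1/24), radius 1/60; v3: center (-1/2, 1/2), radius 1/6

Nesting under w2 composes maps z -> c + r*z down each v-path.
input v1: applying the 2 nested substitutions gives center (7/12, 1/24), radius 1/72
input v2: applying the 2 nested substitutions gives center (7/12, -1/24), radius 1/60
input v3: applying the 1 nested substitution gives center (-1/2, 1/2), radius 1/6


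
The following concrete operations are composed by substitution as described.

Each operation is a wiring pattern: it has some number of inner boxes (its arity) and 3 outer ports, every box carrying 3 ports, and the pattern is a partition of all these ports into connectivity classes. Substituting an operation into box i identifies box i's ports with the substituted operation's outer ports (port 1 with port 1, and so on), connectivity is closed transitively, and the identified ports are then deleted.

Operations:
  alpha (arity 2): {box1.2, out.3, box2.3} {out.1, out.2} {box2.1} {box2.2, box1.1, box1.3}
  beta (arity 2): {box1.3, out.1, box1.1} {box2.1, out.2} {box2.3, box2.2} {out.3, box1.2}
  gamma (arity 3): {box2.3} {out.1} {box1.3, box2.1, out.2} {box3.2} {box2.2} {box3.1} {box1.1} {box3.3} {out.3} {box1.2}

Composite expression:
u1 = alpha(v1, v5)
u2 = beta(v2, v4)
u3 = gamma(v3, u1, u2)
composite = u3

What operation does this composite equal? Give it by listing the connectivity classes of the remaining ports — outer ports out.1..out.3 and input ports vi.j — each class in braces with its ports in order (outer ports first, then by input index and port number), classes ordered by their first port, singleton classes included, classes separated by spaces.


{out.1} {out.2, v3.3} {out.3} {v1.1, v1.3, v5.2} {v1.2, v5.3} {v2.1, v2.3} {v2.2} {v3.1} {v3.2} {v4.1} {v4.2, v4.3} {v5.1}

Reachability decides: close wires over gamma-identified ports.
stage alpha: inputs (v1, v5), connectivity {out.1, out.2} {out.3, v1.2, v5.3} {v1.1, v1.3, v5.2} {v5.1}, out.j its boundary
stage beta: inputs (v2, v4), connectivity {out.1, v2.1, v2.3} {out.2, v4.1} {out.3, v2.2} {v4.2, v4.3}, out.j its boundary
stage gamma: inputs (v3, v1, v5, v2, v4), connectivity {out.1} {out.2, v3.3} {out.3} {v1.1, v1.3, v5.2} {v1.2, v5.3} {v2.1, v2.3} {v2.2} {v3.1} {v3.2} {v4.1} {v4.2, v4.3} {v5.1}, out.j its boundary


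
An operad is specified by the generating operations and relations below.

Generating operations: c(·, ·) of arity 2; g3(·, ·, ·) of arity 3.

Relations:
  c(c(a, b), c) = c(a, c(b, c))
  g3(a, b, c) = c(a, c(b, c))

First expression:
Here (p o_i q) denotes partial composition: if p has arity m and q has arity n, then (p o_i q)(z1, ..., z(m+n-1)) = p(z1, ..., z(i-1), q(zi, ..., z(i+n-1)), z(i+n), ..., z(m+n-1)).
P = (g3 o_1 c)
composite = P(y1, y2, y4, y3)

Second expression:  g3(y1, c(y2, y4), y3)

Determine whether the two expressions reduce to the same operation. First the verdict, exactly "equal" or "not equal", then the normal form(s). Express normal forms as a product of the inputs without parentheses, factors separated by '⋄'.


equal; the common form is y1 ⋄ y2 ⋄ y4 ⋄ y3


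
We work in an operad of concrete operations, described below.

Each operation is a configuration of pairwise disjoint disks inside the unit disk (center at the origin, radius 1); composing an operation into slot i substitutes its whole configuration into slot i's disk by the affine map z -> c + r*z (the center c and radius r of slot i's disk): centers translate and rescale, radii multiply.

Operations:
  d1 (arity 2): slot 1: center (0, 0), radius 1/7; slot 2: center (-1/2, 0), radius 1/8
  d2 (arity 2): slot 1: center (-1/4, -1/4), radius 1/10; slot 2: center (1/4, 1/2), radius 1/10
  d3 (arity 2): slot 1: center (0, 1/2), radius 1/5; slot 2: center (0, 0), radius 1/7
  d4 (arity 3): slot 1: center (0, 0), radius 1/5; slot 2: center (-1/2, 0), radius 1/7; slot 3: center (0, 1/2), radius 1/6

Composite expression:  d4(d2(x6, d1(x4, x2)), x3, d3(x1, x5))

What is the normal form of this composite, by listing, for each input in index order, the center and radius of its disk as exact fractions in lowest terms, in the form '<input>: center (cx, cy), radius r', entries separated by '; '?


x1: center (0, 7/12), radius 1/30; x2: center (1/25, 1/10), radius 1/400; x3: center (-1/2, 0), radius 1/7; x4: center (1/20, 1/10), radius 1/350; x5: center (0, 1/2), radius 1/42; x6: center (-1/20, -1/20), radius 1/50

Follow each x-input down from d4: c' goes to c + r*c', radius to r*r'.
for x6, the 2-step affine chain lands on center (-1/20, -1/20), radius 1/50
for x4, the 3-step affine chain lands on center (1/20, 1/10), radius 1/350
for x2, the 3-step affine chain lands on center (1/25, 1/10), radius 1/400
for x3, the 1-step affine chain lands on center (-1/2, 0), radius 1/7
for x1, the 2-step affine chain lands on center (0, 7/12), radius 1/30
for x5, the 2-step affine chain lands on center (0, 1/2), radius 1/42


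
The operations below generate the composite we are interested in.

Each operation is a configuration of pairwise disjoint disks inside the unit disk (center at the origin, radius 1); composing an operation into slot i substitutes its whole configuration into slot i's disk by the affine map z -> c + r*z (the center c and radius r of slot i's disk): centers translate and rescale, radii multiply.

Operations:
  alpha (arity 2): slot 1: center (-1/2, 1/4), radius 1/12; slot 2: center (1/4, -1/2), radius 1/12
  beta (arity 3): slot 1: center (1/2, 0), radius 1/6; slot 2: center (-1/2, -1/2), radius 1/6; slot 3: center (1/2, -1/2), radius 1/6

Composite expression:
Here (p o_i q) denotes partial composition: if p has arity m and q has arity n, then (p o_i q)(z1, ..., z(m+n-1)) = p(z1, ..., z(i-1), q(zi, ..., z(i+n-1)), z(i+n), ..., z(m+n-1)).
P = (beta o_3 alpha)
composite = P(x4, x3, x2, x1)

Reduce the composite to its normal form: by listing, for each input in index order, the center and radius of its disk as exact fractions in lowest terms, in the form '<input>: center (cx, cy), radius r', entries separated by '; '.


x1: center (13/24, -7/12), radius 1/72; x2: center (5/12, -11/24), radius 1/72; x3: center (-1/2, -1/2), radius 1/6; x4: center (1/2, 0), radius 1/6

Follow each x-input down from beta: c' goes to c + r*c', radius to r*r'.
input x4: composing its 1 substitution step yields center (1/2, 0), radius 1/6
input x3: composing its 1 substitution step yields center (-1/2, -1/2), radius 1/6
input x2: composing its 2 substitution steps yields center (5/12, -11/24), radius 1/72
input x1: composing its 2 substitution steps yields center (13/24, -7/12), radius 1/72


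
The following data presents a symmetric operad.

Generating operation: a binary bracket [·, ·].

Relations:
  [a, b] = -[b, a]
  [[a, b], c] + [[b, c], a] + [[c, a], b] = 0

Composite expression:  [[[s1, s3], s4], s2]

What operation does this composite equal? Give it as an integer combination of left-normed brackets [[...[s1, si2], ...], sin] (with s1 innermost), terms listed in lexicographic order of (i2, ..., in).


[[[s1, s3], s4], s2]

In the tensor algebra, words opening s1 carry the s1-anchored form.
Composite bracket: [[[s1, s3], s4], s2]
Full expansion: 8 signed words from ab - ba (2^3 = 8).
Keep just the words that open with s1:
  sign of s1s3s4s2 is +1, so it contributes +[[[s1, s3], s4], s2]


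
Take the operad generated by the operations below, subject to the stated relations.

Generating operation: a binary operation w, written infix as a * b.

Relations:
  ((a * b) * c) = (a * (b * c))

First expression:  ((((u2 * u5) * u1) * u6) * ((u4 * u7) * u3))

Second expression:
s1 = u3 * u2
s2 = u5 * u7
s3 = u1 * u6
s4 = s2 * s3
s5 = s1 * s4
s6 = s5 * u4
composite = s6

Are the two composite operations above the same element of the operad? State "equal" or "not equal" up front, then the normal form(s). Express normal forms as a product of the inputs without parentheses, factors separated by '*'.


not equal; first: u2 * u5 * u1 * u6 * u4 * u7 * u3; second: u3 * u2 * u5 * u7 * u1 * u6 * u4

The first expression reduces to u2 * u5 * u1 * u6 * u4 * u7 * u3
The second expression reduces to u3 * u2 * u5 * u7 * u1 * u6 * u4
No match — not equal.


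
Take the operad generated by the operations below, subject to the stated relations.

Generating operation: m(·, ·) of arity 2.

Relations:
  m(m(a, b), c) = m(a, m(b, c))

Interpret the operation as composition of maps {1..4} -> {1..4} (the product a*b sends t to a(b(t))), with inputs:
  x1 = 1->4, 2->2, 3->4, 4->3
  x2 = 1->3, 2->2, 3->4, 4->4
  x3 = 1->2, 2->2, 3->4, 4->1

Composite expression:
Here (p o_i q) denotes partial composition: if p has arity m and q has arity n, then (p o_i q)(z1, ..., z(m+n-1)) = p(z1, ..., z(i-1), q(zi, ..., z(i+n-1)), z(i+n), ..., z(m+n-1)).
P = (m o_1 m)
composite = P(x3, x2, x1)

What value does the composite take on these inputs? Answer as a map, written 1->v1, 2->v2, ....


m(x3, x2) = 1->4, 2->2, 3->1, 4->1
m(m(x3, x2), x1) = 1->1, 2->2, 3->1, 4->1

1->1, 2->2, 3->1, 4->1


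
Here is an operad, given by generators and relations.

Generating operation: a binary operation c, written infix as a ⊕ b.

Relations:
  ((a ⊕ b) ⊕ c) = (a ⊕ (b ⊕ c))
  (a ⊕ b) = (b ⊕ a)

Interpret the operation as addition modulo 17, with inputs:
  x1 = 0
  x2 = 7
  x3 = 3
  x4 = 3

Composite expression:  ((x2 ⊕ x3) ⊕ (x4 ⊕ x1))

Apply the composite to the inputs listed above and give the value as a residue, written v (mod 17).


13 (mod 17)

(x2 ⊕ x3) = 10
(x4 ⊕ x1) = 3
((x2 ⊕ x3) ⊕ (x4 ⊕ x1)) = 13


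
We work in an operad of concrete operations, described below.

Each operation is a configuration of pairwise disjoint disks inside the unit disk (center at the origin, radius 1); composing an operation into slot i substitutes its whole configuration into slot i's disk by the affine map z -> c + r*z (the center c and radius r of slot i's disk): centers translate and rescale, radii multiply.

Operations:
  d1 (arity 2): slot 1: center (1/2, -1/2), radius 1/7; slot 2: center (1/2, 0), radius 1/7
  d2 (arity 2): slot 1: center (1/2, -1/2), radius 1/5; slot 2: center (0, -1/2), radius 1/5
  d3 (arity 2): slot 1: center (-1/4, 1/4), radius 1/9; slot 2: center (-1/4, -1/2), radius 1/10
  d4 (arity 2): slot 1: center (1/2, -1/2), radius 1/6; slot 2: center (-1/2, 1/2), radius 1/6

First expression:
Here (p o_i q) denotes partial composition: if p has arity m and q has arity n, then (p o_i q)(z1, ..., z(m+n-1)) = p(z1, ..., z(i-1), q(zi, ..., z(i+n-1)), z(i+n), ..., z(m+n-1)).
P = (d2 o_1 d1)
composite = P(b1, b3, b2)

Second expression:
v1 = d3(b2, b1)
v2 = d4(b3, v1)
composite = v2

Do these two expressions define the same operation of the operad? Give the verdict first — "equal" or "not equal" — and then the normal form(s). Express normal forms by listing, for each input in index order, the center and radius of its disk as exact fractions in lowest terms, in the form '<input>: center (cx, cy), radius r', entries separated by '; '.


not equal: they reduce to b1: center (3/5, -3/5), radius 1/35; b2: center (0, -1/2), radius 1/5; b3: center (3/5, -1/2), radius 1/35 and b1: center (-13/24, 5/12), radius 1/60; b2: center (-13/24, 13/24), radius 1/54; b3: center (1/2, -1/2), radius 1/6

Reducing the first expression gives b1: center (3/5, -3/5), radius 1/35; b2: center (0, -1/2), radius 1/5; b3: center (3/5, -1/2), radius 1/35
Reducing the second expression gives b1: center (-13/24, 5/12), radius 1/60; b2: center (-13/24, 13/24), radius 1/54; b3: center (1/2, -1/2), radius 1/6
The forms do not match — not equal.


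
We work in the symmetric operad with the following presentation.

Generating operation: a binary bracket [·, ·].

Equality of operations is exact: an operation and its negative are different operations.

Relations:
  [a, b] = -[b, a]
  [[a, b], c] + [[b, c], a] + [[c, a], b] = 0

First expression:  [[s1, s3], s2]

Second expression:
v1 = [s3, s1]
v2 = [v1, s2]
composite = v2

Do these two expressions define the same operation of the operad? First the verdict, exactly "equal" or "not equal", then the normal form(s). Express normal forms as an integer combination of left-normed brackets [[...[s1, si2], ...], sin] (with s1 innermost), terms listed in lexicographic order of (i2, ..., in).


not equal: they reduce to [[s1, s3], s2] and -[[s1, s3], s2]

Reducing the first expression gives [[s1, s3], s2]
Reducing the second expression gives -[[s1, s3], s2]
They disagree, so not equal.


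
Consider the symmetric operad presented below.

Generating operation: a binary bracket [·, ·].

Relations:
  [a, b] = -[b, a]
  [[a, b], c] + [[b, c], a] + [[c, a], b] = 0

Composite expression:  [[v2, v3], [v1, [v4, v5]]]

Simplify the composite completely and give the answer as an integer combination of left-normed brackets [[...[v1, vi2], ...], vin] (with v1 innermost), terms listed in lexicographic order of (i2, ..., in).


Skip Jacobi rewriting: expand, keep v1-initial words, read off terms.
Composite bracket: [[v2, v3], [v1, [v4, v5]]]
Applying ab - ba throughout gives 16 signed words (2^4 = 16).
Collect the words opening with v1:
  sign of v1v4v5v2v3 is -1, so it contributes -[[[[v1, v4], v5], v2], v3]
  sign of v1v4v5v3v2 is +1, so it contributes +[[[[v1, v4], v5], v3], v2]
  sign of v1v5v4v2v3 is +1, so it contributes +[[[[v1, v5], v4], v2], v3]
  sign of v1v5v4v3v2 is -1, so it contributes -[[[[v1, v5], v4], v3], v2]

-[[[[v1, v4], v5], v2], v3] + [[[[v1, v4], v5], v3], v2] + [[[[v1, v5], v4], v2], v3] - [[[[v1, v5], v4], v3], v2]


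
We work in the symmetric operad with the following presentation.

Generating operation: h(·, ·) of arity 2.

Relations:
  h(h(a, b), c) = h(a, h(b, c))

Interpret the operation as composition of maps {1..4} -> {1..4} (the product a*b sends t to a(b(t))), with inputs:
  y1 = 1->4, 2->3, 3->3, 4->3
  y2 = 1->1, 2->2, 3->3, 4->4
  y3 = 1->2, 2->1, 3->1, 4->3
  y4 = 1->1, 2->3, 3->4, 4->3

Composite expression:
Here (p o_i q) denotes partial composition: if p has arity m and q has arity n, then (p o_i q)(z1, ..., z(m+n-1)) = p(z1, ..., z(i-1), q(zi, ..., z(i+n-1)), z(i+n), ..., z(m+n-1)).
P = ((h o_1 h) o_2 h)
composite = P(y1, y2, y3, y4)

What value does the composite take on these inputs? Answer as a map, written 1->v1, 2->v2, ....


1->3, 2->4, 3->3, 4->4

h(y2, y3) = 1->2, 2->1, 3->1, 4->3
h(y1, h(y2, y3)) = 1->3, 2->4, 3->4, 4->3
h(h(y1, h(y2, y3)), y4) = 1->3, 2->4, 3->3, 4->4


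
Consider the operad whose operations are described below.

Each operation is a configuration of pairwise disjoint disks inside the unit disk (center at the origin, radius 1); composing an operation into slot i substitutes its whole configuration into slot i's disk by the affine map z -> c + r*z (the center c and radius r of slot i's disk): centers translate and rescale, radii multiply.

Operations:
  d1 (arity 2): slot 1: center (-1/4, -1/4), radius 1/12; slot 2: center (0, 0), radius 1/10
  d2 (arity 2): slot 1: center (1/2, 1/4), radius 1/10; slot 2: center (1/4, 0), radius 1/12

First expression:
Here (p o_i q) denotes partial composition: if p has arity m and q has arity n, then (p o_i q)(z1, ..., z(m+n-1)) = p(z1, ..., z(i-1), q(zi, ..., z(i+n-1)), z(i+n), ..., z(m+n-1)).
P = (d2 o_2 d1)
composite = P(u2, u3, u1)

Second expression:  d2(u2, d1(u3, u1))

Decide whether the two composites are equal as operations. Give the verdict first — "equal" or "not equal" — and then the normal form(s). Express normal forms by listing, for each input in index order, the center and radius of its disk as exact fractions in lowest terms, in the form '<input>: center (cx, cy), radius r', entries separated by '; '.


equal; both compose to u1: center (1/4, 0), radius 1/120; u2: center (1/2, 1/4), radius 1/10; u3: center (11/48, -1/48), radius 1/144


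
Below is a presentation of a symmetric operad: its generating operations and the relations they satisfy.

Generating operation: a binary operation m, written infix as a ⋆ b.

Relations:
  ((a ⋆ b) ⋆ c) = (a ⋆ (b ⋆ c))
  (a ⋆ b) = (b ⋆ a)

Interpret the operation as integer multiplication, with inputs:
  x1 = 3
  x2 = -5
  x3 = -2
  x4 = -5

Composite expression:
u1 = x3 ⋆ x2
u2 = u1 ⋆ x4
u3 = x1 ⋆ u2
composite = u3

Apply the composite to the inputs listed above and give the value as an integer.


(x3 ⋆ x2) = 10
((x3 ⋆ x2) ⋆ x4) = -50
(x1 ⋆ ((x3 ⋆ x2) ⋆ x4)) = -150

-150


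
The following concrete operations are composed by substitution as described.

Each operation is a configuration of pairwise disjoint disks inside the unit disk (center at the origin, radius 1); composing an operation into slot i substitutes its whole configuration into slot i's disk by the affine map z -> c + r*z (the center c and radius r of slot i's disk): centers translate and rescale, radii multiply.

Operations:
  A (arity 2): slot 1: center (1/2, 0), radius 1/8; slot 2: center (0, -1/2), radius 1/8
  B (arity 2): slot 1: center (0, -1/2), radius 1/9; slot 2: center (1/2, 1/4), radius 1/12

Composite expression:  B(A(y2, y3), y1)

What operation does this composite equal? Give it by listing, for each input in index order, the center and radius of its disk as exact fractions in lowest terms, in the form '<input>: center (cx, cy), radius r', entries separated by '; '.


Below B, radii multiply path by path; the y-disk centers shift.
y2 passes through 2 substitutions, ending at center (1/18, -1/2), radius 1/72
y3 passes through 2 substitutions, ending at center (0, -5/9), radius 1/72
y1 passes through 1 substitution, ending at center (1/2, 1/4), radius 1/12

y1: center (1/2, 1/4), radius 1/12; y2: center (1/18, -1/2), radius 1/72; y3: center (0, -5/9), radius 1/72


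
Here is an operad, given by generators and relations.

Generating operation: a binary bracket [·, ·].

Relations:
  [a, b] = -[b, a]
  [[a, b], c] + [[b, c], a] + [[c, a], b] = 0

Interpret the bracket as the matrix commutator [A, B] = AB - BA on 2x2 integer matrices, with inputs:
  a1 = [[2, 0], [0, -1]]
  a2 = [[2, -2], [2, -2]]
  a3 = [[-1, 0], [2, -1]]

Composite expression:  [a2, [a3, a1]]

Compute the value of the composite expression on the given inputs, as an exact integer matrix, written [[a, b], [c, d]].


[[-12, 0], [-24, 12]]

[a3, a1] = [[0, 0], [6, 0]]
[a2, [a3, a1]] = [[-12, 0], [-24, 12]]


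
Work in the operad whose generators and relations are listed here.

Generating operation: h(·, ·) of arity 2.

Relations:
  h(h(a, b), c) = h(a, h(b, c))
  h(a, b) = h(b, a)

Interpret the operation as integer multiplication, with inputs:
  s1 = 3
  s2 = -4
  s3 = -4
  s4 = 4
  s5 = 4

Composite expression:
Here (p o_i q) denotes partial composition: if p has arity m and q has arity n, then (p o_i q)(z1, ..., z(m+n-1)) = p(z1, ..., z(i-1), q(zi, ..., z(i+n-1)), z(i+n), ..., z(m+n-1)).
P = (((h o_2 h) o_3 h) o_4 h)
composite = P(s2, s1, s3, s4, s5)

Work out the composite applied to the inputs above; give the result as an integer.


768

h(s4, s5) = 16
h(s3, h(s4, s5)) = -64
h(s1, h(s3, h(s4, s5))) = -192
h(s2, h(s1, h(s3, h(s4, s5)))) = 768


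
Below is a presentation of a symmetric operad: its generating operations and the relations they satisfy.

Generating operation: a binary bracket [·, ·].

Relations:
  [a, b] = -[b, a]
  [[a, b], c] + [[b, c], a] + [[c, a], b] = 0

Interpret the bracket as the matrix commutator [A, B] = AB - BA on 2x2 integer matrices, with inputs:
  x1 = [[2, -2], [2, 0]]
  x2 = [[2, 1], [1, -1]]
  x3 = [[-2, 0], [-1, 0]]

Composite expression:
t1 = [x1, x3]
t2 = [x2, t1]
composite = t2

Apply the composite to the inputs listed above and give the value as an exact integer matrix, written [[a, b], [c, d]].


[[2, -16], [10, -2]]

[x1, x3] = [[2, -4], [-2, -2]]
[x2, [x1, x3]] = [[2, -16], [10, -2]]


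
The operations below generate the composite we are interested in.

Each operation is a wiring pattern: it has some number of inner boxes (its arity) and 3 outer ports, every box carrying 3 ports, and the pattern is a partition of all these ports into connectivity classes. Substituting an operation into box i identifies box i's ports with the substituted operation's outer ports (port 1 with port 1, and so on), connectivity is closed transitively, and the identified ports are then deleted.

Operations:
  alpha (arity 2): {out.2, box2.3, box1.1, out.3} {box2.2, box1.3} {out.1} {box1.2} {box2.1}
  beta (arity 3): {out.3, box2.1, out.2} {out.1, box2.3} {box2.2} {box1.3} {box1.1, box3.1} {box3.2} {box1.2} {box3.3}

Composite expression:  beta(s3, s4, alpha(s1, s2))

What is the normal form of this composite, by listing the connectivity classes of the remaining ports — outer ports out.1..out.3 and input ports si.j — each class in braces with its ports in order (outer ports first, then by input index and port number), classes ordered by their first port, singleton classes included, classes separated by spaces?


{out.1, s4.3} {out.2, out.3, s4.1} {s1.1, s2.3} {s1.2} {s1.3, s2.2} {s2.1} {s3.1} {s3.2} {s3.3} {s4.2}

Substituting into beta glues patterns; closure does the rest.
after alpha, the pattern on (s1, s2) reads {out.1} {out.2, out.3, s1.1, s2.3} {s1.2} {s1.3, s2.2} {s2.1} (out.j = its outer ports)
after beta, the pattern on (s3, s4, s1, s2) reads {out.1, s4.3} {out.2, out.3, s4.1} {s1.1, s2.3} {s1.2} {s1.3, s2.2} {s2.1} {s3.1} {s3.2} {s3.3} {s4.2} (out.j = its outer ports)


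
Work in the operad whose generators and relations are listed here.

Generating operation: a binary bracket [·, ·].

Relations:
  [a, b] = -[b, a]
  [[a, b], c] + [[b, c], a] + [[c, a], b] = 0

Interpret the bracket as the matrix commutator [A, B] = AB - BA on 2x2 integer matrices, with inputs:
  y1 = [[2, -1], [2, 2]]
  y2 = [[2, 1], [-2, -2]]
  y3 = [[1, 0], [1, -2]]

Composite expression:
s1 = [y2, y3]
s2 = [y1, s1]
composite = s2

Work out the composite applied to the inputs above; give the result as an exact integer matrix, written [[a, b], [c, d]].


[[16, 2], [4, -16]]

[y2, y3] = [[1, -3], [-10, -1]]
[y1, [y2, y3]] = [[16, 2], [4, -16]]


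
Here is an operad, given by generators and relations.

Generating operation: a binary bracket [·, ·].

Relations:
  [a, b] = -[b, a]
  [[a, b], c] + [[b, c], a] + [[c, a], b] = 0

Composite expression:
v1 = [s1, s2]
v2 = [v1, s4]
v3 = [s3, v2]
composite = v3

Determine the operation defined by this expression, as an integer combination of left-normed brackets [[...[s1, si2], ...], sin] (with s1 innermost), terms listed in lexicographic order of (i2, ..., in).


-[[[s1, s2], s4], s3]

Antisymmetry and Jacobi reduce to s1-anchored left-normed brackets.
Composite bracket: [s3, [[s1, s2], s4]]
Expanding via [a, b] = ab - ba: 8 signed words (2^3 = 8).
Coefficients come from the s1-initial words:
  word s1s2s4s3 has sign -1, contributing -[[[s1, s2], s4], s3]


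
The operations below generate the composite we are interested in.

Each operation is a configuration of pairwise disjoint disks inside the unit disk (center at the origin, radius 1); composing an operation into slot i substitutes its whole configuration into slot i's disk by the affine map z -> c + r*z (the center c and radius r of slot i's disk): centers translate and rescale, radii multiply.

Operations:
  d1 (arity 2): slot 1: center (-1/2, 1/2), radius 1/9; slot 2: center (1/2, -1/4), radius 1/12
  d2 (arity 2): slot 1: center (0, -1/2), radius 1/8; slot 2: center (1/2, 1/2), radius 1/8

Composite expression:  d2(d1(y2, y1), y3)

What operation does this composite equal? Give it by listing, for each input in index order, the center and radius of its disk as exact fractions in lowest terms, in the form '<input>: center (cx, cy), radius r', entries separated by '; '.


y1: center (1/16, -17/32), radius 1/96; y2: center (-1/16, -7/16), radius 1/72; y3: center (1/2, 1/2), radius 1/8

Only the slot chain above each y matters under d2; compose those maps.
tracing y2 down its 2-map path: center (-1/16, -7/16), radius 1/72
tracing y1 down its 2-map path: center (1/16, -17/32), radius 1/96
tracing y3 down its 1-map path: center (1/2, 1/2), radius 1/8


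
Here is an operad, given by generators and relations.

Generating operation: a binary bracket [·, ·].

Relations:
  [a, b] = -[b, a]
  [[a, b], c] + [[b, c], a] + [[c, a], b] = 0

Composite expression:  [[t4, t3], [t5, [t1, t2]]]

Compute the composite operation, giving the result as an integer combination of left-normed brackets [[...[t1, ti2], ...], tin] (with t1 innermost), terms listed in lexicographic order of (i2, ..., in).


-[[[[t1, t2], t5], t3], t4] + [[[[t1, t2], t5], t4], t3]

A multilinear Lie element is pinned by t1-initial words (t1 innermost).
Composite bracket: [[t4, t3], [t5, [t1, t2]]]
Full expansion: 16 signed words from ab - ba (2^4 = 16).
Coefficients come from the t1-initial words:
  t1t2t5t3t4 appears with sign -1, giving the term -[[[[t1, t2], t5], t3], t4]
  t1t2t5t4t3 appears with sign +1, giving the term +[[[[t1, t2], t5], t4], t3]


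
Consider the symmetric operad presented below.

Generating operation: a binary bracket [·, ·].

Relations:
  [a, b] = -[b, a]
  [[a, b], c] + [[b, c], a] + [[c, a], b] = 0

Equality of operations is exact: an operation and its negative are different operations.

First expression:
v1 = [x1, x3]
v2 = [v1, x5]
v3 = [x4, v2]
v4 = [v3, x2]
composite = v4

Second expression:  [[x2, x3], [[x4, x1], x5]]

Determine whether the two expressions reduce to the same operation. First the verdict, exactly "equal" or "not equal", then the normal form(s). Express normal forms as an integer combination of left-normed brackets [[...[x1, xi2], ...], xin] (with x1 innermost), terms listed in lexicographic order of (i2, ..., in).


not equal; first: -[[[[x1, x3], x5], x4], x2]; second: [[[[x1, x4], x5], x2], x3] - [[[[x1, x4], x5], x3], x2]


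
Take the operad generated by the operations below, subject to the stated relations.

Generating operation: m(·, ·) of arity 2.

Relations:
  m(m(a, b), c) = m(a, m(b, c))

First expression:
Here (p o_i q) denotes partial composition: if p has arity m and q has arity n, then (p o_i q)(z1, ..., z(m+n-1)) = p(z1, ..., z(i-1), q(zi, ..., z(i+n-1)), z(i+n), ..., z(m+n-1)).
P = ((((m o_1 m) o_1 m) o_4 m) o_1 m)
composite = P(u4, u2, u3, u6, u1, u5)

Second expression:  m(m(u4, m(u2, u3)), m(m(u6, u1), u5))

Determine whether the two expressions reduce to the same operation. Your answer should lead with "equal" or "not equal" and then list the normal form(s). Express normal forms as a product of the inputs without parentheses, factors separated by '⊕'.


Normal form of the first expression: u4 ⊕ u2 ⊕ u3 ⊕ u6 ⊕ u1 ⊕ u5
Normal form of the second expression: u4 ⊕ u2 ⊕ u3 ⊕ u6 ⊕ u1 ⊕ u5
The forms coincide; equal.

equal: each reduces to u4 ⊕ u2 ⊕ u3 ⊕ u6 ⊕ u1 ⊕ u5


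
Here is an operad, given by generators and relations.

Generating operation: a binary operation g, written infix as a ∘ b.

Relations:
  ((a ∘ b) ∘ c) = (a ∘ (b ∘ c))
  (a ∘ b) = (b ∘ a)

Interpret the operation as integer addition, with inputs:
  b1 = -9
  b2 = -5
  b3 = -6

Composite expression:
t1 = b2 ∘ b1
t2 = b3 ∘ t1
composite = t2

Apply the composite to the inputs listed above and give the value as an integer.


(b2 ∘ b1) = -14
(b3 ∘ (b2 ∘ b1)) = -20

-20


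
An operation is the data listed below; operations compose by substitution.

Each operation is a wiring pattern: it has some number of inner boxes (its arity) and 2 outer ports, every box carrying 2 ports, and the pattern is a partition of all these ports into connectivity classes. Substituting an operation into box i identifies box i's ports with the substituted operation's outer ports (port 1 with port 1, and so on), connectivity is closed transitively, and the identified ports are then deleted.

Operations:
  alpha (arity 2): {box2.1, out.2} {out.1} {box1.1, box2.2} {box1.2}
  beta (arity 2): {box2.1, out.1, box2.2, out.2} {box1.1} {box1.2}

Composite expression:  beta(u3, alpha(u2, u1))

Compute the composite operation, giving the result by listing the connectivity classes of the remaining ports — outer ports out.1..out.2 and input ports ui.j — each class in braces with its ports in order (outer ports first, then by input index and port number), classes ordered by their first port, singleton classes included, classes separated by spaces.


{out.1, out.2, u1.1} {u1.2, u2.1} {u2.2} {u3.1} {u3.2}


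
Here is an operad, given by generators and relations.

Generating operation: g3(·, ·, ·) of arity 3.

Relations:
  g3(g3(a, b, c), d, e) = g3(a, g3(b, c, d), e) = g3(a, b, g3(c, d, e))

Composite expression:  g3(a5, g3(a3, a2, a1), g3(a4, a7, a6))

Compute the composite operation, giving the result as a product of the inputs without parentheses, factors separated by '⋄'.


a5 ⋄ a3 ⋄ a2 ⋄ a1 ⋄ a4 ⋄ a7 ⋄ a6

All parenthesizations of g3 agree; list the a-inputs left to right.
g3(a3, a2, a1) collapses to a3 ⋄ a2 ⋄ a1
g3(a4, a7, a6) collapses to a4 ⋄ a7 ⋄ a6
g3(a5, g3(a3, a2, a1), g3(a4, a7, a6)) collapses to a5 ⋄ a3 ⋄ a2 ⋄ a1 ⋄ a4 ⋄ a7 ⋄ a6


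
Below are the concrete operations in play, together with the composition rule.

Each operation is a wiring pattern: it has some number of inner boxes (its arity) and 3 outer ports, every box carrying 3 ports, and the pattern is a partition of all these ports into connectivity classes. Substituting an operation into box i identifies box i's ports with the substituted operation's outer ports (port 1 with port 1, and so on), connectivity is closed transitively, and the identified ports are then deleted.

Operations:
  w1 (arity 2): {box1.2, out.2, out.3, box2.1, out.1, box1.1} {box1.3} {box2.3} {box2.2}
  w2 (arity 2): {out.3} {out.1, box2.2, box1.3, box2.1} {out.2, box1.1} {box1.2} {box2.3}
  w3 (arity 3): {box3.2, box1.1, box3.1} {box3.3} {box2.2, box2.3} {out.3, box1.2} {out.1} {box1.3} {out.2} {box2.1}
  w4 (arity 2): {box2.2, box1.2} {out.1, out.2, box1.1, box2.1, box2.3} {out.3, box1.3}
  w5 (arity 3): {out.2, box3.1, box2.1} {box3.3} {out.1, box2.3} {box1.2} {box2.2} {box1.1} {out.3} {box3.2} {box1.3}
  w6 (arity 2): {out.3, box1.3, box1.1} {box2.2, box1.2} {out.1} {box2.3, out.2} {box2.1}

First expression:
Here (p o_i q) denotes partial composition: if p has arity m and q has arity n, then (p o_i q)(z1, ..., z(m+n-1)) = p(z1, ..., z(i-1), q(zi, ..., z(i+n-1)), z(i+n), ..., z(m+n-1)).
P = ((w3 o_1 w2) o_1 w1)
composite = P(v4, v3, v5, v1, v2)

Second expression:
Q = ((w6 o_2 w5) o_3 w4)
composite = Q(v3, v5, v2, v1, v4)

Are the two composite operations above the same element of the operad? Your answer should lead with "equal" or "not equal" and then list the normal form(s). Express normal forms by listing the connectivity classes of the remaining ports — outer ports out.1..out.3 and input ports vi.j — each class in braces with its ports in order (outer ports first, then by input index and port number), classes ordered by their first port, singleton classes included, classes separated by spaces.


not equal; first: {out.1} {out.2} {out.3, v2.1, v2.2, v3.1, v4.1, v4.2, v5.1, v5.2} {v1.1} {v1.2, v1.3} {v2.3} {v3.2} {v3.3} {v4.3} {v5.3}; second: {out.1} {out.2} {out.3, v3.1, v3.3} {v1.1, v1.3, v2.1, v3.2, v4.1} {v1.2, v2.2} {v2.3} {v4.2} {v4.3} {v5.1} {v5.2} {v5.3}

The first composite normalizes to {out.1} {out.2} {out.3, v2.1, v2.2, v3.1, v4.1, v4.2, v5.1, v5.2} {v1.1} {v1.2, v1.3} {v2.3} {v3.2} {v3.3} {v4.3} {v5.3}
The second composite normalizes to {out.1} {out.2} {out.3, v3.1, v3.3} {v1.1, v1.3, v2.1, v3.2, v4.1} {v1.2, v2.2} {v2.3} {v4.2} {v4.3} {v5.1} {v5.2} {v5.3}
Different reductions; not equal.


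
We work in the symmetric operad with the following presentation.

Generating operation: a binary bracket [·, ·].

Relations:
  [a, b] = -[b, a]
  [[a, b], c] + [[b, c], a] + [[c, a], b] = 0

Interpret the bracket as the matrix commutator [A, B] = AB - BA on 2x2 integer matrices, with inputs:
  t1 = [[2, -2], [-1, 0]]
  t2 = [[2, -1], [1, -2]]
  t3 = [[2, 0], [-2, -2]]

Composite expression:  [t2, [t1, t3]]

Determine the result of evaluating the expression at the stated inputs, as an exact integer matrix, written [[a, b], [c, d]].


[[-8, 40], [8, 8]]

[t1, t3] = [[4, 8], [0, -4]]
[t2, [t1, t3]] = [[-8, 40], [8, 8]]
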